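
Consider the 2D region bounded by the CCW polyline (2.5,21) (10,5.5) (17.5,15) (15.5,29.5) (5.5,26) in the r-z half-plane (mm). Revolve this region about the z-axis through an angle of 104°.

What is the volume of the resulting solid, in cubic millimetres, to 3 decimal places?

Profile (r,z), 5 vertices: (2.5,21) (10,5.5) (17.5,15) (15.5,29.5) (5.5,26)
edge 0: (2.5,21)→(10,5.5)  cross = 2.5·5.5 − 10·21 = -196.2500; (r_i+r_j)·cross = 12.5·-196.2500 = -2453.1250
edge 1: (10,5.5)→(17.5,15)  cross = 10·15 − 17.5·5.5 = 53.7500; (r_i+r_j)·cross = 27.5·53.7500 = 1478.1250
edge 2: (17.5,15)→(15.5,29.5)  cross = 17.5·29.5 − 15.5·15 = 283.7500; (r_i+r_j)·cross = 33·283.7500 = 9363.7500
edge 3: (15.5,29.5)→(5.5,26)  cross = 15.5·26 − 5.5·29.5 = 240.7500; (r_i+r_j)·cross = 21·240.7500 = 5055.7500
edge 4: (5.5,26)→(2.5,21)  cross = 5.5·21 − 2.5·26 = 50.5000; (r_i+r_j)·cross = 8·50.5000 = 404.0000
Σcross = 432.5000 → A = |Σcross|/2 = 216.2500 mm²
Σ(r_i+r_j)·cross = 13848.5000 → first moment M = |Σ|/6 = 2308.0833
R_c = M/A = 2308.0833/216.2500 = 10.6732 mm
θ = 104° = 1.815142 rad
V = θ·R_c·A = 1.815142·10.6732·216.2500 = 4189.500 mm³

Volume = 4189.500 mm³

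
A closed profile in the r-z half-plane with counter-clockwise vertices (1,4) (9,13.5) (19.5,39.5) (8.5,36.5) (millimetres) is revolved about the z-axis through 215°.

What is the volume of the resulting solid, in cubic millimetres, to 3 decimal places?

Volume = 8073.022 mm³

Profile (r,z), 4 vertices: (1,4) (9,13.5) (19.5,39.5) (8.5,36.5)
edge 0: (1,4)→(9,13.5)  cross = 1·13.5 − 9·4 = -22.5000; (r_i+r_j)·cross = 10·-22.5000 = -225.0000
edge 1: (9,13.5)→(19.5,39.5)  cross = 9·39.5 − 19.5·13.5 = 92.2500; (r_i+r_j)·cross = 28.5·92.2500 = 2629.1250
edge 2: (19.5,39.5)→(8.5,36.5)  cross = 19.5·36.5 − 8.5·39.5 = 376.0000; (r_i+r_j)·cross = 28·376.0000 = 10528.0000
edge 3: (8.5,36.5)→(1,4)  cross = 8.5·4 − 1·36.5 = -2.5000; (r_i+r_j)·cross = 9.5·-2.5000 = -23.7500
Σcross = 443.2500 → A = |Σcross|/2 = 221.6250 mm²
Σ(r_i+r_j)·cross = 12908.3750 → first moment M = |Σ|/6 = 2151.3958
R_c = M/A = 2151.3958/221.6250 = 9.7074 mm
θ = 215° = 3.752458 rad
V = θ·R_c·A = 3.752458·9.7074·221.6250 = 8073.022 mm³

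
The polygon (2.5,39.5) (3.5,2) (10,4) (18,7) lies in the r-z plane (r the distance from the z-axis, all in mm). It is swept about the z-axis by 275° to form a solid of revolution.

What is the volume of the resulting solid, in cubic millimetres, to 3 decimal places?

Profile (r,z), 4 vertices: (2.5,39.5) (3.5,2) (10,4) (18,7)
edge 0: (2.5,39.5)→(3.5,2)  cross = 2.5·2 − 3.5·39.5 = -133.2500; (r_i+r_j)·cross = 6·-133.2500 = -799.5000
edge 1: (3.5,2)→(10,4)  cross = 3.5·4 − 10·2 = -6.0000; (r_i+r_j)·cross = 13.5·-6.0000 = -81.0000
edge 2: (10,4)→(18,7)  cross = 10·7 − 18·4 = -2.0000; (r_i+r_j)·cross = 28·-2.0000 = -56.0000
edge 3: (18,7)→(2.5,39.5)  cross = 18·39.5 − 2.5·7 = 693.5000; (r_i+r_j)·cross = 20.5·693.5000 = 14216.7500
Σcross = 552.2500 → A = |Σcross|/2 = 276.1250 mm²
Σ(r_i+r_j)·cross = 13280.2500 → first moment M = |Σ|/6 = 2213.3750
R_c = M/A = 2213.3750/276.1250 = 8.0158 mm
θ = 275° = 4.799655 rad
V = θ·R_c·A = 4.799655·8.0158·276.1250 = 10623.437 mm³

Volume = 10623.437 mm³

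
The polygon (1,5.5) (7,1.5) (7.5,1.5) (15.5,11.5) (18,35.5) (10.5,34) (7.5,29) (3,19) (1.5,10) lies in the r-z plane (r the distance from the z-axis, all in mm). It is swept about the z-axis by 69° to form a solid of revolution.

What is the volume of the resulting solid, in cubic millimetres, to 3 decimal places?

Profile (r,z), 9 vertices: (1,5.5) (7,1.5) (7.5,1.5) (15.5,11.5) (18,35.5) (10.5,34) (7.5,29) (3,19) (1.5,10)
edge 0: (1,5.5)→(7,1.5)  cross = 1·1.5 − 7·5.5 = -37.0000; (r_i+r_j)·cross = 8·-37.0000 = -296.0000
edge 1: (7,1.5)→(7.5,1.5)  cross = 7·1.5 − 7.5·1.5 = -0.7500; (r_i+r_j)·cross = 14.5·-0.7500 = -10.8750
edge 2: (7.5,1.5)→(15.5,11.5)  cross = 7.5·11.5 − 15.5·1.5 = 63.0000; (r_i+r_j)·cross = 23·63.0000 = 1449.0000
edge 3: (15.5,11.5)→(18,35.5)  cross = 15.5·35.5 − 18·11.5 = 343.2500; (r_i+r_j)·cross = 33.5·343.2500 = 11498.8750
edge 4: (18,35.5)→(10.5,34)  cross = 18·34 − 10.5·35.5 = 239.2500; (r_i+r_j)·cross = 28.5·239.2500 = 6818.6250
edge 5: (10.5,34)→(7.5,29)  cross = 10.5·29 − 7.5·34 = 49.5000; (r_i+r_j)·cross = 18·49.5000 = 891.0000
edge 6: (7.5,29)→(3,19)  cross = 7.5·19 − 3·29 = 55.5000; (r_i+r_j)·cross = 10.5·55.5000 = 582.7500
edge 7: (3,19)→(1.5,10)  cross = 3·10 − 1.5·19 = 1.5000; (r_i+r_j)·cross = 4.5·1.5000 = 6.7500
edge 8: (1.5,10)→(1,5.5)  cross = 1.5·5.5 − 1·10 = -1.7500; (r_i+r_j)·cross = 2.5·-1.7500 = -4.3750
Σcross = 712.5000 → A = |Σcross|/2 = 356.2500 mm²
Σ(r_i+r_j)·cross = 20935.7500 → first moment M = |Σ|/6 = 3489.2917
R_c = M/A = 3489.2917/356.2500 = 9.7945 mm
θ = 69° = 1.204277 rad
V = θ·R_c·A = 1.204277·9.7945·356.2500 = 4202.074 mm³

Volume = 4202.074 mm³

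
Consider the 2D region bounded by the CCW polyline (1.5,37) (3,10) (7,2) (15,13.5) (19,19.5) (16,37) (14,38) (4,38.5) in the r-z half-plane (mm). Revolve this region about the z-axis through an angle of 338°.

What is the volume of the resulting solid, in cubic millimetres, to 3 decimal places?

Profile (r,z), 8 vertices: (1.5,37) (3,10) (7,2) (15,13.5) (19,19.5) (16,37) (14,38) (4,38.5)
edge 0: (1.5,37)→(3,10)  cross = 1.5·10 − 3·37 = -96.0000; (r_i+r_j)·cross = 4.5·-96.0000 = -432.0000
edge 1: (3,10)→(7,2)  cross = 3·2 − 7·10 = -64.0000; (r_i+r_j)·cross = 10·-64.0000 = -640.0000
edge 2: (7,2)→(15,13.5)  cross = 7·13.5 − 15·2 = 64.5000; (r_i+r_j)·cross = 22·64.5000 = 1419.0000
edge 3: (15,13.5)→(19,19.5)  cross = 15·19.5 − 19·13.5 = 36.0000; (r_i+r_j)·cross = 34·36.0000 = 1224.0000
edge 4: (19,19.5)→(16,37)  cross = 19·37 − 16·19.5 = 391.0000; (r_i+r_j)·cross = 35·391.0000 = 13685.0000
edge 5: (16,37)→(14,38)  cross = 16·38 − 14·37 = 90.0000; (r_i+r_j)·cross = 30·90.0000 = 2700.0000
edge 6: (14,38)→(4,38.5)  cross = 14·38.5 − 4·38 = 387.0000; (r_i+r_j)·cross = 18·387.0000 = 6966.0000
edge 7: (4,38.5)→(1.5,37)  cross = 4·37 − 1.5·38.5 = 90.2500; (r_i+r_j)·cross = 5.5·90.2500 = 496.3750
Σcross = 898.7500 → A = |Σcross|/2 = 449.3750 mm²
Σ(r_i+r_j)·cross = 25418.3750 → first moment M = |Σ|/6 = 4236.3958
R_c = M/A = 4236.3958/449.3750 = 9.4273 mm
θ = 338° = 5.899213 rad
V = θ·R_c·A = 5.899213·9.4273·449.3750 = 24991.401 mm³

Volume = 24991.401 mm³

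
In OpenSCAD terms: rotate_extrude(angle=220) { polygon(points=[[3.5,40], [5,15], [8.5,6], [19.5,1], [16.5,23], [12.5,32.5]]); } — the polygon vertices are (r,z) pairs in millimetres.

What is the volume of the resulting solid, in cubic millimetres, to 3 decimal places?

Volume = 14935.088 mm³

Profile (r,z), 6 vertices: (3.5,40) (5,15) (8.5,6) (19.5,1) (16.5,23) (12.5,32.5)
edge 0: (3.5,40)→(5,15)  cross = 3.5·15 − 5·40 = -147.5000; (r_i+r_j)·cross = 8.5·-147.5000 = -1253.7500
edge 1: (5,15)→(8.5,6)  cross = 5·6 − 8.5·15 = -97.5000; (r_i+r_j)·cross = 13.5·-97.5000 = -1316.2500
edge 2: (8.5,6)→(19.5,1)  cross = 8.5·1 − 19.5·6 = -108.5000; (r_i+r_j)·cross = 28·-108.5000 = -3038.0000
edge 3: (19.5,1)→(16.5,23)  cross = 19.5·23 − 16.5·1 = 432.0000; (r_i+r_j)·cross = 36·432.0000 = 15552.0000
edge 4: (16.5,23)→(12.5,32.5)  cross = 16.5·32.5 − 12.5·23 = 248.7500; (r_i+r_j)·cross = 29·248.7500 = 7213.7500
edge 5: (12.5,32.5)→(3.5,40)  cross = 12.5·40 − 3.5·32.5 = 386.2500; (r_i+r_j)·cross = 16·386.2500 = 6180.0000
Σcross = 713.5000 → A = |Σcross|/2 = 356.7500 mm²
Σ(r_i+r_j)·cross = 23337.7500 → first moment M = |Σ|/6 = 3889.6250
R_c = M/A = 3889.6250/356.7500 = 10.9029 mm
θ = 220° = 3.839724 rad
V = θ·R_c·A = 3.839724·10.9029·356.7500 = 14935.088 mm³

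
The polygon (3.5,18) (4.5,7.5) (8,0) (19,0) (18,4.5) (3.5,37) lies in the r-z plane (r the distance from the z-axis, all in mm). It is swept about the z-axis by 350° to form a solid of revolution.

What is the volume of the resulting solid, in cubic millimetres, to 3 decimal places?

Volume = 15770.886 mm³

Profile (r,z), 6 vertices: (3.5,18) (4.5,7.5) (8,0) (19,0) (18,4.5) (3.5,37)
edge 0: (3.5,18)→(4.5,7.5)  cross = 3.5·7.5 − 4.5·18 = -54.7500; (r_i+r_j)·cross = 8·-54.7500 = -438.0000
edge 1: (4.5,7.5)→(8,0)  cross = 4.5·0 − 8·7.5 = -60.0000; (r_i+r_j)·cross = 12.5·-60.0000 = -750.0000
edge 2: (8,0)→(19,0)  cross = 8·0 − 19·0 = 0.0000; (r_i+r_j)·cross = 27·0.0000 = 0.0000
edge 3: (19,0)→(18,4.5)  cross = 19·4.5 − 18·0 = 85.5000; (r_i+r_j)·cross = 37·85.5000 = 3163.5000
edge 4: (18,4.5)→(3.5,37)  cross = 18·37 − 3.5·4.5 = 650.2500; (r_i+r_j)·cross = 21.5·650.2500 = 13980.3750
edge 5: (3.5,37)→(3.5,18)  cross = 3.5·18 − 3.5·37 = -66.5000; (r_i+r_j)·cross = 7·-66.5000 = -465.5000
Σcross = 554.5000 → A = |Σcross|/2 = 277.2500 mm²
Σ(r_i+r_j)·cross = 15490.3750 → first moment M = |Σ|/6 = 2581.7292
R_c = M/A = 2581.7292/277.2500 = 9.3119 mm
θ = 350° = 6.108652 rad
V = θ·R_c·A = 6.108652·9.3119·277.2500 = 15770.886 mm³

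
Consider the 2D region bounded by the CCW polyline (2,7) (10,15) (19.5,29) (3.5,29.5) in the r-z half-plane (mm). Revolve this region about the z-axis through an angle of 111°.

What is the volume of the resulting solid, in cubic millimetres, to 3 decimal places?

Volume = 3278.180 mm³

Profile (r,z), 4 vertices: (2,7) (10,15) (19.5,29) (3.5,29.5)
edge 0: (2,7)→(10,15)  cross = 2·15 − 10·7 = -40.0000; (r_i+r_j)·cross = 12·-40.0000 = -480.0000
edge 1: (10,15)→(19.5,29)  cross = 10·29 − 19.5·15 = -2.5000; (r_i+r_j)·cross = 29.5·-2.5000 = -73.7500
edge 2: (19.5,29)→(3.5,29.5)  cross = 19.5·29.5 − 3.5·29 = 473.7500; (r_i+r_j)·cross = 23·473.7500 = 10896.2500
edge 3: (3.5,29.5)→(2,7)  cross = 3.5·7 − 2·29.5 = -34.5000; (r_i+r_j)·cross = 5.5·-34.5000 = -189.7500
Σcross = 396.7500 → A = |Σcross|/2 = 198.3750 mm²
Σ(r_i+r_j)·cross = 10152.7500 → first moment M = |Σ|/6 = 1692.1250
R_c = M/A = 1692.1250/198.3750 = 8.5299 mm
θ = 111° = 1.937315 rad
V = θ·R_c·A = 1.937315·8.5299·198.3750 = 3278.180 mm³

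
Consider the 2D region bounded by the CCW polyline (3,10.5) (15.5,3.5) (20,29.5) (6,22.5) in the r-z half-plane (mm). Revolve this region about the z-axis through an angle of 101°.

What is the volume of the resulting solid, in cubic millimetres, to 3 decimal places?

Volume = 5284.896 mm³

Profile (r,z), 4 vertices: (3,10.5) (15.5,3.5) (20,29.5) (6,22.5)
edge 0: (3,10.5)→(15.5,3.5)  cross = 3·3.5 − 15.5·10.5 = -152.2500; (r_i+r_j)·cross = 18.5·-152.2500 = -2816.6250
edge 1: (15.5,3.5)→(20,29.5)  cross = 15.5·29.5 − 20·3.5 = 387.2500; (r_i+r_j)·cross = 35.5·387.2500 = 13747.3750
edge 2: (20,29.5)→(6,22.5)  cross = 20·22.5 − 6·29.5 = 273.0000; (r_i+r_j)·cross = 26·273.0000 = 7098.0000
edge 3: (6,22.5)→(3,10.5)  cross = 6·10.5 − 3·22.5 = -4.5000; (r_i+r_j)·cross = 9·-4.5000 = -40.5000
Σcross = 503.5000 → A = |Σcross|/2 = 251.7500 mm²
Σ(r_i+r_j)·cross = 17988.2500 → first moment M = |Σ|/6 = 2998.0417
R_c = M/A = 2998.0417/251.7500 = 11.9088 mm
θ = 101° = 1.762783 rad
V = θ·R_c·A = 1.762783·11.9088·251.7500 = 5284.896 mm³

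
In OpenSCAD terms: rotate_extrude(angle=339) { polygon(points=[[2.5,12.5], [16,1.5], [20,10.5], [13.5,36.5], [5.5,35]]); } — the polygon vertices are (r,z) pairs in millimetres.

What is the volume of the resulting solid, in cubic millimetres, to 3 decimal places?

Volume = 25695.095 mm³

Profile (r,z), 5 vertices: (2.5,12.5) (16,1.5) (20,10.5) (13.5,36.5) (5.5,35)
edge 0: (2.5,12.5)→(16,1.5)  cross = 2.5·1.5 − 16·12.5 = -196.2500; (r_i+r_j)·cross = 18.5·-196.2500 = -3630.6250
edge 1: (16,1.5)→(20,10.5)  cross = 16·10.5 − 20·1.5 = 138.0000; (r_i+r_j)·cross = 36·138.0000 = 4968.0000
edge 2: (20,10.5)→(13.5,36.5)  cross = 20·36.5 − 13.5·10.5 = 588.2500; (r_i+r_j)·cross = 33.5·588.2500 = 19706.3750
edge 3: (13.5,36.5)→(5.5,35)  cross = 13.5·35 − 5.5·36.5 = 271.7500; (r_i+r_j)·cross = 19·271.7500 = 5163.2500
edge 4: (5.5,35)→(2.5,12.5)  cross = 5.5·12.5 − 2.5·35 = -18.7500; (r_i+r_j)·cross = 8·-18.7500 = -150.0000
Σcross = 783.0000 → A = |Σcross|/2 = 391.5000 mm²
Σ(r_i+r_j)·cross = 26057.0000 → first moment M = |Σ|/6 = 4342.8333
R_c = M/A = 4342.8333/391.5000 = 11.0928 mm
θ = 339° = 5.916666 rad
V = θ·R_c·A = 5.916666·11.0928·391.5000 = 25695.095 mm³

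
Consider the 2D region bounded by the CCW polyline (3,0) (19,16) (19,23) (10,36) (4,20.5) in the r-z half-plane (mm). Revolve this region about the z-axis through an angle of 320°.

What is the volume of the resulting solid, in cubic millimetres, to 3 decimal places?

Volume = 18337.127 mm³

Profile (r,z), 5 vertices: (3,0) (19,16) (19,23) (10,36) (4,20.5)
edge 0: (3,0)→(19,16)  cross = 3·16 − 19·0 = 48.0000; (r_i+r_j)·cross = 22·48.0000 = 1056.0000
edge 1: (19,16)→(19,23)  cross = 19·23 − 19·16 = 133.0000; (r_i+r_j)·cross = 38·133.0000 = 5054.0000
edge 2: (19,23)→(10,36)  cross = 19·36 − 10·23 = 454.0000; (r_i+r_j)·cross = 29·454.0000 = 13166.0000
edge 3: (10,36)→(4,20.5)  cross = 10·20.5 − 4·36 = 61.0000; (r_i+r_j)·cross = 14·61.0000 = 854.0000
edge 4: (4,20.5)→(3,0)  cross = 4·0 − 3·20.5 = -61.5000; (r_i+r_j)·cross = 7·-61.5000 = -430.5000
Σcross = 634.5000 → A = |Σcross|/2 = 317.2500 mm²
Σ(r_i+r_j)·cross = 19699.5000 → first moment M = |Σ|/6 = 3283.2500
R_c = M/A = 3283.2500/317.2500 = 10.3491 mm
θ = 320° = 5.585054 rad
V = θ·R_c·A = 5.585054·10.3491·317.2500 = 18337.127 mm³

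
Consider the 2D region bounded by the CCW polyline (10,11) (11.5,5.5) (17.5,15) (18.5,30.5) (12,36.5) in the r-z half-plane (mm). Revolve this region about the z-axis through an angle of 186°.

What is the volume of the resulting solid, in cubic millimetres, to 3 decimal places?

Profile (r,z), 5 vertices: (10,11) (11.5,5.5) (17.5,15) (18.5,30.5) (12,36.5)
edge 0: (10,11)→(11.5,5.5)  cross = 10·5.5 − 11.5·11 = -71.5000; (r_i+r_j)·cross = 21.5·-71.5000 = -1537.2500
edge 1: (11.5,5.5)→(17.5,15)  cross = 11.5·15 − 17.5·5.5 = 76.2500; (r_i+r_j)·cross = 29·76.2500 = 2211.2500
edge 2: (17.5,15)→(18.5,30.5)  cross = 17.5·30.5 − 18.5·15 = 256.2500; (r_i+r_j)·cross = 36·256.2500 = 9225.0000
edge 3: (18.5,30.5)→(12,36.5)  cross = 18.5·36.5 − 12·30.5 = 309.2500; (r_i+r_j)·cross = 30.5·309.2500 = 9432.1250
edge 4: (12,36.5)→(10,11)  cross = 12·11 − 10·36.5 = -233.0000; (r_i+r_j)·cross = 22·-233.0000 = -5126.0000
Σcross = 337.2500 → A = |Σcross|/2 = 168.6250 mm²
Σ(r_i+r_j)·cross = 14205.1250 → first moment M = |Σ|/6 = 2367.5208
R_c = M/A = 2367.5208/168.6250 = 14.0402 mm
θ = 186° = 3.246312 rad
V = θ·R_c·A = 3.246312·14.0402·168.6250 = 7685.712 mm³

Volume = 7685.712 mm³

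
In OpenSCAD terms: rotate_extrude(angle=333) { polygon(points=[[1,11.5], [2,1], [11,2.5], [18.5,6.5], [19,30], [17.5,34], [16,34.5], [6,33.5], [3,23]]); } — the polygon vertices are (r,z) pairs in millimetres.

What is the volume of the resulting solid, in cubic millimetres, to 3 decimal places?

Volume = 29855.727 mm³

Profile (r,z), 9 vertices: (1,11.5) (2,1) (11,2.5) (18.5,6.5) (19,30) (17.5,34) (16,34.5) (6,33.5) (3,23)
edge 0: (1,11.5)→(2,1)  cross = 1·1 − 2·11.5 = -22.0000; (r_i+r_j)·cross = 3·-22.0000 = -66.0000
edge 1: (2,1)→(11,2.5)  cross = 2·2.5 − 11·1 = -6.0000; (r_i+r_j)·cross = 13·-6.0000 = -78.0000
edge 2: (11,2.5)→(18.5,6.5)  cross = 11·6.5 − 18.5·2.5 = 25.2500; (r_i+r_j)·cross = 29.5·25.2500 = 744.8750
edge 3: (18.5,6.5)→(19,30)  cross = 18.5·30 − 19·6.5 = 431.5000; (r_i+r_j)·cross = 37.5·431.5000 = 16181.2500
edge 4: (19,30)→(17.5,34)  cross = 19·34 − 17.5·30 = 121.0000; (r_i+r_j)·cross = 36.5·121.0000 = 4416.5000
edge 5: (17.5,34)→(16,34.5)  cross = 17.5·34.5 − 16·34 = 59.7500; (r_i+r_j)·cross = 33.5·59.7500 = 2001.6250
edge 6: (16,34.5)→(6,33.5)  cross = 16·33.5 − 6·34.5 = 329.0000; (r_i+r_j)·cross = 22·329.0000 = 7238.0000
edge 7: (6,33.5)→(3,23)  cross = 6·23 − 3·33.5 = 37.5000; (r_i+r_j)·cross = 9·37.5000 = 337.5000
edge 8: (3,23)→(1,11.5)  cross = 3·11.5 − 1·23 = 11.5000; (r_i+r_j)·cross = 4·11.5000 = 46.0000
Σcross = 987.5000 → A = |Σcross|/2 = 493.7500 mm²
Σ(r_i+r_j)·cross = 30821.7500 → first moment M = |Σ|/6 = 5136.9583
R_c = M/A = 5136.9583/493.7500 = 10.4040 mm
θ = 333° = 5.811946 rad
V = θ·R_c·A = 5.811946·10.4040·493.7500 = 29855.727 mm³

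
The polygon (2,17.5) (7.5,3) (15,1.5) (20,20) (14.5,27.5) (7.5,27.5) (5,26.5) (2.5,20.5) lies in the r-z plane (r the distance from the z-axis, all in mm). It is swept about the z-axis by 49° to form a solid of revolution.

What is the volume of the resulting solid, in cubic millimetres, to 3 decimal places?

Volume = 3100.943 mm³

Profile (r,z), 8 vertices: (2,17.5) (7.5,3) (15,1.5) (20,20) (14.5,27.5) (7.5,27.5) (5,26.5) (2.5,20.5)
edge 0: (2,17.5)→(7.5,3)  cross = 2·3 − 7.5·17.5 = -125.2500; (r_i+r_j)·cross = 9.5·-125.2500 = -1189.8750
edge 1: (7.5,3)→(15,1.5)  cross = 7.5·1.5 − 15·3 = -33.7500; (r_i+r_j)·cross = 22.5·-33.7500 = -759.3750
edge 2: (15,1.5)→(20,20)  cross = 15·20 − 20·1.5 = 270.0000; (r_i+r_j)·cross = 35·270.0000 = 9450.0000
edge 3: (20,20)→(14.5,27.5)  cross = 20·27.5 − 14.5·20 = 260.0000; (r_i+r_j)·cross = 34.5·260.0000 = 8970.0000
edge 4: (14.5,27.5)→(7.5,27.5)  cross = 14.5·27.5 − 7.5·27.5 = 192.5000; (r_i+r_j)·cross = 22·192.5000 = 4235.0000
edge 5: (7.5,27.5)→(5,26.5)  cross = 7.5·26.5 − 5·27.5 = 61.2500; (r_i+r_j)·cross = 12.5·61.2500 = 765.6250
edge 6: (5,26.5)→(2.5,20.5)  cross = 5·20.5 − 2.5·26.5 = 36.2500; (r_i+r_j)·cross = 7.5·36.2500 = 271.8750
edge 7: (2.5,20.5)→(2,17.5)  cross = 2.5·17.5 − 2·20.5 = 2.7500; (r_i+r_j)·cross = 4.5·2.7500 = 12.3750
Σcross = 663.7500 → A = |Σcross|/2 = 331.8750 mm²
Σ(r_i+r_j)·cross = 21755.6250 → first moment M = |Σ|/6 = 3625.9375
R_c = M/A = 3625.9375/331.8750 = 10.9256 mm
θ = 49° = 0.855211 rad
V = θ·R_c·A = 0.855211·10.9256·331.8750 = 3100.943 mm³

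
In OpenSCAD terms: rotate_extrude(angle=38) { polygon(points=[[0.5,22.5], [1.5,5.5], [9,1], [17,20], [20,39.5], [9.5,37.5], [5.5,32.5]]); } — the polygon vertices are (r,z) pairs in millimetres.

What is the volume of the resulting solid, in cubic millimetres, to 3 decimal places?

Profile (r,z), 7 vertices: (0.5,22.5) (1.5,5.5) (9,1) (17,20) (20,39.5) (9.5,37.5) (5.5,32.5)
edge 0: (0.5,22.5)→(1.5,5.5)  cross = 0.5·5.5 − 1.5·22.5 = -31.0000; (r_i+r_j)·cross = 2·-31.0000 = -62.0000
edge 1: (1.5,5.5)→(9,1)  cross = 1.5·1 − 9·5.5 = -48.0000; (r_i+r_j)·cross = 10.5·-48.0000 = -504.0000
edge 2: (9,1)→(17,20)  cross = 9·20 − 17·1 = 163.0000; (r_i+r_j)·cross = 26·163.0000 = 4238.0000
edge 3: (17,20)→(20,39.5)  cross = 17·39.5 − 20·20 = 271.5000; (r_i+r_j)·cross = 37·271.5000 = 10045.5000
edge 4: (20,39.5)→(9.5,37.5)  cross = 20·37.5 − 9.5·39.5 = 374.7500; (r_i+r_j)·cross = 29.5·374.7500 = 11055.1250
edge 5: (9.5,37.5)→(5.5,32.5)  cross = 9.5·32.5 − 5.5·37.5 = 102.5000; (r_i+r_j)·cross = 15·102.5000 = 1537.5000
edge 6: (5.5,32.5)→(0.5,22.5)  cross = 5.5·22.5 − 0.5·32.5 = 107.5000; (r_i+r_j)·cross = 6·107.5000 = 645.0000
Σcross = 940.2500 → A = |Σcross|/2 = 470.1250 mm²
Σ(r_i+r_j)·cross = 26955.1250 → first moment M = |Σ|/6 = 4492.5208
R_c = M/A = 4492.5208/470.1250 = 9.5560 mm
θ = 38° = 0.663225 rad
V = θ·R_c·A = 0.663225·9.5560·470.1250 = 2979.553 mm³

Volume = 2979.553 mm³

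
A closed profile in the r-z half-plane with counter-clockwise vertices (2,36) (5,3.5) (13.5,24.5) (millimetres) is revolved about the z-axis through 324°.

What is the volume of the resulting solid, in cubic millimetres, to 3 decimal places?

Profile (r,z), 3 vertices: (2,36) (5,3.5) (13.5,24.5)
edge 0: (2,36)→(5,3.5)  cross = 2·3.5 − 5·36 = -173.0000; (r_i+r_j)·cross = 7·-173.0000 = -1211.0000
edge 1: (5,3.5)→(13.5,24.5)  cross = 5·24.5 − 13.5·3.5 = 75.2500; (r_i+r_j)·cross = 18.5·75.2500 = 1392.1250
edge 2: (13.5,24.5)→(2,36)  cross = 13.5·36 − 2·24.5 = 437.0000; (r_i+r_j)·cross = 15.5·437.0000 = 6773.5000
Σcross = 339.2500 → A = |Σcross|/2 = 169.6250 mm²
Σ(r_i+r_j)·cross = 6954.6250 → first moment M = |Σ|/6 = 1159.1042
R_c = M/A = 1159.1042/169.6250 = 6.8333 mm
θ = 324° = 5.654867 rad
V = θ·R_c·A = 5.654867·6.8333·169.6250 = 6554.580 mm³

Volume = 6554.580 mm³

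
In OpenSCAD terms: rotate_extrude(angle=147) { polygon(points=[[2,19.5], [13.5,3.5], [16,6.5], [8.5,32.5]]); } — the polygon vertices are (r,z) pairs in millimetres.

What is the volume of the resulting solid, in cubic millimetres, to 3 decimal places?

Volume = 4023.342 mm³

Profile (r,z), 4 vertices: (2,19.5) (13.5,3.5) (16,6.5) (8.5,32.5)
edge 0: (2,19.5)→(13.5,3.5)  cross = 2·3.5 − 13.5·19.5 = -256.2500; (r_i+r_j)·cross = 15.5·-256.2500 = -3971.8750
edge 1: (13.5,3.5)→(16,6.5)  cross = 13.5·6.5 − 16·3.5 = 31.7500; (r_i+r_j)·cross = 29.5·31.7500 = 936.6250
edge 2: (16,6.5)→(8.5,32.5)  cross = 16·32.5 − 8.5·6.5 = 464.7500; (r_i+r_j)·cross = 24.5·464.7500 = 11386.3750
edge 3: (8.5,32.5)→(2,19.5)  cross = 8.5·19.5 − 2·32.5 = 100.7500; (r_i+r_j)·cross = 10.5·100.7500 = 1057.8750
Σcross = 341.0000 → A = |Σcross|/2 = 170.5000 mm²
Σ(r_i+r_j)·cross = 9409.0000 → first moment M = |Σ|/6 = 1568.1667
R_c = M/A = 1568.1667/170.5000 = 9.1975 mm
θ = 147° = 2.565634 rad
V = θ·R_c·A = 2.565634·9.1975·170.5000 = 4023.342 mm³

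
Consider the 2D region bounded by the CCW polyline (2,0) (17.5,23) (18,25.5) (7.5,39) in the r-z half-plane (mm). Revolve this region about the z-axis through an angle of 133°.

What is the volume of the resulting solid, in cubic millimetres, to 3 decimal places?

Volume = 5542.075 mm³

Profile (r,z), 4 vertices: (2,0) (17.5,23) (18,25.5) (7.5,39)
edge 0: (2,0)→(17.5,23)  cross = 2·23 − 17.5·0 = 46.0000; (r_i+r_j)·cross = 19.5·46.0000 = 897.0000
edge 1: (17.5,23)→(18,25.5)  cross = 17.5·25.5 − 18·23 = 32.2500; (r_i+r_j)·cross = 35.5·32.2500 = 1144.8750
edge 2: (18,25.5)→(7.5,39)  cross = 18·39 − 7.5·25.5 = 510.7500; (r_i+r_j)·cross = 25.5·510.7500 = 13024.1250
edge 3: (7.5,39)→(2,0)  cross = 7.5·0 − 2·39 = -78.0000; (r_i+r_j)·cross = 9.5·-78.0000 = -741.0000
Σcross = 511.0000 → A = |Σcross|/2 = 255.5000 mm²
Σ(r_i+r_j)·cross = 14325.0000 → first moment M = |Σ|/6 = 2387.5000
R_c = M/A = 2387.5000/255.5000 = 9.3444 mm
θ = 133° = 2.321288 rad
V = θ·R_c·A = 2.321288·9.3444·255.5000 = 5542.075 mm³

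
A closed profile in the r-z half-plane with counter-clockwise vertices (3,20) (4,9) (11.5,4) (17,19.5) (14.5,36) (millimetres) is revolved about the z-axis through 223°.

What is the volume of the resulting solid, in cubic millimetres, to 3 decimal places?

Volume = 10561.981 mm³

Profile (r,z), 5 vertices: (3,20) (4,9) (11.5,4) (17,19.5) (14.5,36)
edge 0: (3,20)→(4,9)  cross = 3·9 − 4·20 = -53.0000; (r_i+r_j)·cross = 7·-53.0000 = -371.0000
edge 1: (4,9)→(11.5,4)  cross = 4·4 − 11.5·9 = -87.5000; (r_i+r_j)·cross = 15.5·-87.5000 = -1356.2500
edge 2: (11.5,4)→(17,19.5)  cross = 11.5·19.5 − 17·4 = 156.2500; (r_i+r_j)·cross = 28.5·156.2500 = 4453.1250
edge 3: (17,19.5)→(14.5,36)  cross = 17·36 − 14.5·19.5 = 329.2500; (r_i+r_j)·cross = 31.5·329.2500 = 10371.3750
edge 4: (14.5,36)→(3,20)  cross = 14.5·20 − 3·36 = 182.0000; (r_i+r_j)·cross = 17.5·182.0000 = 3185.0000
Σcross = 527.0000 → A = |Σcross|/2 = 263.5000 mm²
Σ(r_i+r_j)·cross = 16282.2500 → first moment M = |Σ|/6 = 2713.7083
R_c = M/A = 2713.7083/263.5000 = 10.2987 mm
θ = 223° = 3.892084 rad
V = θ·R_c·A = 3.892084·10.2987·263.5000 = 10561.981 mm³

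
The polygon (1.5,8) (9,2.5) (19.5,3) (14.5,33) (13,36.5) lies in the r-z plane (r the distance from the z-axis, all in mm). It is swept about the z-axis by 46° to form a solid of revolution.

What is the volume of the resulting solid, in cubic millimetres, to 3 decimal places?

Profile (r,z), 5 vertices: (1.5,8) (9,2.5) (19.5,3) (14.5,33) (13,36.5)
edge 0: (1.5,8)→(9,2.5)  cross = 1.5·2.5 − 9·8 = -68.2500; (r_i+r_j)·cross = 10.5·-68.2500 = -716.6250
edge 1: (9,2.5)→(19.5,3)  cross = 9·3 − 19.5·2.5 = -21.7500; (r_i+r_j)·cross = 28.5·-21.7500 = -619.8750
edge 2: (19.5,3)→(14.5,33)  cross = 19.5·33 − 14.5·3 = 600.0000; (r_i+r_j)·cross = 34·600.0000 = 20400.0000
edge 3: (14.5,33)→(13,36.5)  cross = 14.5·36.5 − 13·33 = 100.2500; (r_i+r_j)·cross = 27.5·100.2500 = 2756.8750
edge 4: (13,36.5)→(1.5,8)  cross = 13·8 − 1.5·36.5 = 49.2500; (r_i+r_j)·cross = 14.5·49.2500 = 714.1250
Σcross = 659.5000 → A = |Σcross|/2 = 329.7500 mm²
Σ(r_i+r_j)·cross = 22534.5000 → first moment M = |Σ|/6 = 3755.7500
R_c = M/A = 3755.7500/329.7500 = 11.3897 mm
θ = 46° = 0.802851 rad
V = θ·R_c·A = 0.802851·11.3897·329.7500 = 3015.309 mm³

Volume = 3015.309 mm³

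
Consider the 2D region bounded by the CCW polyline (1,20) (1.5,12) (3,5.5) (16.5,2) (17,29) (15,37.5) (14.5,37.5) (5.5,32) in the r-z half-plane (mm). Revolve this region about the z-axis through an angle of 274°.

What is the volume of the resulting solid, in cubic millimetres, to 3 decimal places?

Volume = 20534.278 mm³

Profile (r,z), 8 vertices: (1,20) (1.5,12) (3,5.5) (16.5,2) (17,29) (15,37.5) (14.5,37.5) (5.5,32)
edge 0: (1,20)→(1.5,12)  cross = 1·12 − 1.5·20 = -18.0000; (r_i+r_j)·cross = 2.5·-18.0000 = -45.0000
edge 1: (1.5,12)→(3,5.5)  cross = 1.5·5.5 − 3·12 = -27.7500; (r_i+r_j)·cross = 4.5·-27.7500 = -124.8750
edge 2: (3,5.5)→(16.5,2)  cross = 3·2 − 16.5·5.5 = -84.7500; (r_i+r_j)·cross = 19.5·-84.7500 = -1652.6250
edge 3: (16.5,2)→(17,29)  cross = 16.5·29 − 17·2 = 444.5000; (r_i+r_j)·cross = 33.5·444.5000 = 14890.7500
edge 4: (17,29)→(15,37.5)  cross = 17·37.5 − 15·29 = 202.5000; (r_i+r_j)·cross = 32·202.5000 = 6480.0000
edge 5: (15,37.5)→(14.5,37.5)  cross = 15·37.5 − 14.5·37.5 = 18.7500; (r_i+r_j)·cross = 29.5·18.7500 = 553.1250
edge 6: (14.5,37.5)→(5.5,32)  cross = 14.5·32 − 5.5·37.5 = 257.7500; (r_i+r_j)·cross = 20·257.7500 = 5155.0000
edge 7: (5.5,32)→(1,20)  cross = 5.5·20 − 1·32 = 78.0000; (r_i+r_j)·cross = 6.5·78.0000 = 507.0000
Σcross = 871.0000 → A = |Σcross|/2 = 435.5000 mm²
Σ(r_i+r_j)·cross = 25763.3750 → first moment M = |Σ|/6 = 4293.8958
R_c = M/A = 4293.8958/435.5000 = 9.8597 mm
θ = 274° = 4.782202 rad
V = θ·R_c·A = 4.782202·9.8597·435.5000 = 20534.278 mm³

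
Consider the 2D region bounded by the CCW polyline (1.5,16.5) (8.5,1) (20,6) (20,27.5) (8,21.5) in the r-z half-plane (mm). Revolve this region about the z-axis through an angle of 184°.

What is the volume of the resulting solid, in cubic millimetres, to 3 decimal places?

Volume = 12590.651 mm³

Profile (r,z), 5 vertices: (1.5,16.5) (8.5,1) (20,6) (20,27.5) (8,21.5)
edge 0: (1.5,16.5)→(8.5,1)  cross = 1.5·1 − 8.5·16.5 = -138.7500; (r_i+r_j)·cross = 10·-138.7500 = -1387.5000
edge 1: (8.5,1)→(20,6)  cross = 8.5·6 − 20·1 = 31.0000; (r_i+r_j)·cross = 28.5·31.0000 = 883.5000
edge 2: (20,6)→(20,27.5)  cross = 20·27.5 − 20·6 = 430.0000; (r_i+r_j)·cross = 40·430.0000 = 17200.0000
edge 3: (20,27.5)→(8,21.5)  cross = 20·21.5 − 8·27.5 = 210.0000; (r_i+r_j)·cross = 28·210.0000 = 5880.0000
edge 4: (8,21.5)→(1.5,16.5)  cross = 8·16.5 − 1.5·21.5 = 99.7500; (r_i+r_j)·cross = 9.5·99.7500 = 947.6250
Σcross = 632.0000 → A = |Σcross|/2 = 316.0000 mm²
Σ(r_i+r_j)·cross = 23523.6250 → first moment M = |Σ|/6 = 3920.6042
R_c = M/A = 3920.6042/316.0000 = 12.4070 mm
θ = 184° = 3.211406 rad
V = θ·R_c·A = 3.211406·12.4070·316.0000 = 12590.651 mm³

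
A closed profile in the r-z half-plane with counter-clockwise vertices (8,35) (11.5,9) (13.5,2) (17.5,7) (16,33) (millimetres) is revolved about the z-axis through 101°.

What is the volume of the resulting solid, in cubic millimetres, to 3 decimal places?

Volume = 4593.664 mm³

Profile (r,z), 5 vertices: (8,35) (11.5,9) (13.5,2) (17.5,7) (16,33)
edge 0: (8,35)→(11.5,9)  cross = 8·9 − 11.5·35 = -330.5000; (r_i+r_j)·cross = 19.5·-330.5000 = -6444.7500
edge 1: (11.5,9)→(13.5,2)  cross = 11.5·2 − 13.5·9 = -98.5000; (r_i+r_j)·cross = 25·-98.5000 = -2462.5000
edge 2: (13.5,2)→(17.5,7)  cross = 13.5·7 − 17.5·2 = 59.5000; (r_i+r_j)·cross = 31·59.5000 = 1844.5000
edge 3: (17.5,7)→(16,33)  cross = 17.5·33 − 16·7 = 465.5000; (r_i+r_j)·cross = 33.5·465.5000 = 15594.2500
edge 4: (16,33)→(8,35)  cross = 16·35 − 8·33 = 296.0000; (r_i+r_j)·cross = 24·296.0000 = 7104.0000
Σcross = 392.0000 → A = |Σcross|/2 = 196.0000 mm²
Σ(r_i+r_j)·cross = 15635.5000 → first moment M = |Σ|/6 = 2605.9167
R_c = M/A = 2605.9167/196.0000 = 13.2955 mm
θ = 101° = 1.762783 rad
V = θ·R_c·A = 1.762783·13.2955·196.0000 = 4593.664 mm³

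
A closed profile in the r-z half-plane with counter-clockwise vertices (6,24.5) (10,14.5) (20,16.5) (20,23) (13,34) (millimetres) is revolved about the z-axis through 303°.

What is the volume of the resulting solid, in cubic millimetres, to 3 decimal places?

Volume = 12049.059 mm³

Profile (r,z), 5 vertices: (6,24.5) (10,14.5) (20,16.5) (20,23) (13,34)
edge 0: (6,24.5)→(10,14.5)  cross = 6·14.5 − 10·24.5 = -158.0000; (r_i+r_j)·cross = 16·-158.0000 = -2528.0000
edge 1: (10,14.5)→(20,16.5)  cross = 10·16.5 − 20·14.5 = -125.0000; (r_i+r_j)·cross = 30·-125.0000 = -3750.0000
edge 2: (20,16.5)→(20,23)  cross = 20·23 − 20·16.5 = 130.0000; (r_i+r_j)·cross = 40·130.0000 = 5200.0000
edge 3: (20,23)→(13,34)  cross = 20·34 − 13·23 = 381.0000; (r_i+r_j)·cross = 33·381.0000 = 12573.0000
edge 4: (13,34)→(6,24.5)  cross = 13·24.5 − 6·34 = 114.5000; (r_i+r_j)·cross = 19·114.5000 = 2175.5000
Σcross = 342.5000 → A = |Σcross|/2 = 171.2500 mm²
Σ(r_i+r_j)·cross = 13670.5000 → first moment M = |Σ|/6 = 2278.4167
R_c = M/A = 2278.4167/171.2500 = 13.3046 mm
θ = 303° = 5.288348 rad
V = θ·R_c·A = 5.288348·13.3046·171.2500 = 12049.059 mm³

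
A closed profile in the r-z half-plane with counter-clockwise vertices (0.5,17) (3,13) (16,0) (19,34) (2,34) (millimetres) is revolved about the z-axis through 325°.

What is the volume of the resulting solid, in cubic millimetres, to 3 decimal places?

Profile (r,z), 5 vertices: (0.5,17) (3,13) (16,0) (19,34) (2,34)
edge 0: (0.5,17)→(3,13)  cross = 0.5·13 − 3·17 = -44.5000; (r_i+r_j)·cross = 3.5·-44.5000 = -155.7500
edge 1: (3,13)→(16,0)  cross = 3·0 − 16·13 = -208.0000; (r_i+r_j)·cross = 19·-208.0000 = -3952.0000
edge 2: (16,0)→(19,34)  cross = 16·34 − 19·0 = 544.0000; (r_i+r_j)·cross = 35·544.0000 = 19040.0000
edge 3: (19,34)→(2,34)  cross = 19·34 − 2·34 = 578.0000; (r_i+r_j)·cross = 21·578.0000 = 12138.0000
edge 4: (2,34)→(0.5,17)  cross = 2·17 − 0.5·34 = 17.0000; (r_i+r_j)·cross = 2.5·17.0000 = 42.5000
Σcross = 886.5000 → A = |Σcross|/2 = 443.2500 mm²
Σ(r_i+r_j)·cross = 27112.7500 → first moment M = |Σ|/6 = 4518.7917
R_c = M/A = 4518.7917/443.2500 = 10.1947 mm
θ = 325° = 5.672320 rad
V = θ·R_c·A = 5.672320·10.1947·443.2500 = 25632.033 mm³

Volume = 25632.033 mm³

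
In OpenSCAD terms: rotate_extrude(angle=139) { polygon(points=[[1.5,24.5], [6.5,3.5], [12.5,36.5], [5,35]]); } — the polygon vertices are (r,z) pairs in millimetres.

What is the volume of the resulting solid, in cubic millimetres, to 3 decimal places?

Profile (r,z), 4 vertices: (1.5,24.5) (6.5,3.5) (12.5,36.5) (5,35)
edge 0: (1.5,24.5)→(6.5,3.5)  cross = 1.5·3.5 − 6.5·24.5 = -154.0000; (r_i+r_j)·cross = 8·-154.0000 = -1232.0000
edge 1: (6.5,3.5)→(12.5,36.5)  cross = 6.5·36.5 − 12.5·3.5 = 193.5000; (r_i+r_j)·cross = 19·193.5000 = 3676.5000
edge 2: (12.5,36.5)→(5,35)  cross = 12.5·35 − 5·36.5 = 255.0000; (r_i+r_j)·cross = 17.5·255.0000 = 4462.5000
edge 3: (5,35)→(1.5,24.5)  cross = 5·24.5 − 1.5·35 = 70.0000; (r_i+r_j)·cross = 6.5·70.0000 = 455.0000
Σcross = 364.5000 → A = |Σcross|/2 = 182.2500 mm²
Σ(r_i+r_j)·cross = 7362.0000 → first moment M = |Σ|/6 = 1227.0000
R_c = M/A = 1227.0000/182.2500 = 6.7325 mm
θ = 139° = 2.426008 rad
V = θ·R_c·A = 2.426008·6.7325·182.2500 = 2976.711 mm³

Volume = 2976.711 mm³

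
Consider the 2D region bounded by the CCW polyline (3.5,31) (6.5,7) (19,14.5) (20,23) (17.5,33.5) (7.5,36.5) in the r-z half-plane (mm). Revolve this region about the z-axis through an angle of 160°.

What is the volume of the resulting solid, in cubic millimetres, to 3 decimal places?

Volume = 11098.374 mm³

Profile (r,z), 6 vertices: (3.5,31) (6.5,7) (19,14.5) (20,23) (17.5,33.5) (7.5,36.5)
edge 0: (3.5,31)→(6.5,7)  cross = 3.5·7 − 6.5·31 = -177.0000; (r_i+r_j)·cross = 10·-177.0000 = -1770.0000
edge 1: (6.5,7)→(19,14.5)  cross = 6.5·14.5 − 19·7 = -38.7500; (r_i+r_j)·cross = 25.5·-38.7500 = -988.1250
edge 2: (19,14.5)→(20,23)  cross = 19·23 − 20·14.5 = 147.0000; (r_i+r_j)·cross = 39·147.0000 = 5733.0000
edge 3: (20,23)→(17.5,33.5)  cross = 20·33.5 − 17.5·23 = 267.5000; (r_i+r_j)·cross = 37.5·267.5000 = 10031.2500
edge 4: (17.5,33.5)→(7.5,36.5)  cross = 17.5·36.5 − 7.5·33.5 = 387.5000; (r_i+r_j)·cross = 25·387.5000 = 9687.5000
edge 5: (7.5,36.5)→(3.5,31)  cross = 7.5·31 − 3.5·36.5 = 104.7500; (r_i+r_j)·cross = 11·104.7500 = 1152.2500
Σcross = 691.0000 → A = |Σcross|/2 = 345.5000 mm²
Σ(r_i+r_j)·cross = 23845.8750 → first moment M = |Σ|/6 = 3974.3125
R_c = M/A = 3974.3125/345.5000 = 11.5031 mm
θ = 160° = 2.792527 rad
V = θ·R_c·A = 2.792527·11.5031·345.5000 = 11098.374 mm³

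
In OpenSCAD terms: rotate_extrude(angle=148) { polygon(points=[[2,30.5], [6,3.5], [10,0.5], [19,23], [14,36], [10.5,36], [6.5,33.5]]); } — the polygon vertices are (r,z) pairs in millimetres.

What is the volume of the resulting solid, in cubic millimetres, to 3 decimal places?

Profile (r,z), 7 vertices: (2,30.5) (6,3.5) (10,0.5) (19,23) (14,36) (10.5,36) (6.5,33.5)
edge 0: (2,30.5)→(6,3.5)  cross = 2·3.5 − 6·30.5 = -176.0000; (r_i+r_j)·cross = 8·-176.0000 = -1408.0000
edge 1: (6,3.5)→(10,0.5)  cross = 6·0.5 − 10·3.5 = -32.0000; (r_i+r_j)·cross = 16·-32.0000 = -512.0000
edge 2: (10,0.5)→(19,23)  cross = 10·23 − 19·0.5 = 220.5000; (r_i+r_j)·cross = 29·220.5000 = 6394.5000
edge 3: (19,23)→(14,36)  cross = 19·36 − 14·23 = 362.0000; (r_i+r_j)·cross = 33·362.0000 = 11946.0000
edge 4: (14,36)→(10.5,36)  cross = 14·36 − 10.5·36 = 126.0000; (r_i+r_j)·cross = 24.5·126.0000 = 3087.0000
edge 5: (10.5,36)→(6.5,33.5)  cross = 10.5·33.5 − 6.5·36 = 117.7500; (r_i+r_j)·cross = 17·117.7500 = 2001.7500
edge 6: (6.5,33.5)→(2,30.5)  cross = 6.5·30.5 − 2·33.5 = 131.2500; (r_i+r_j)·cross = 8.5·131.2500 = 1115.6250
Σcross = 749.5000 → A = |Σcross|/2 = 374.7500 mm²
Σ(r_i+r_j)·cross = 22624.8750 → first moment M = |Σ|/6 = 3770.8125
R_c = M/A = 3770.8125/374.7500 = 10.0622 mm
θ = 148° = 2.583087 rad
V = θ·R_c·A = 2.583087·10.0622·374.7500 = 9740.338 mm³

Volume = 9740.338 mm³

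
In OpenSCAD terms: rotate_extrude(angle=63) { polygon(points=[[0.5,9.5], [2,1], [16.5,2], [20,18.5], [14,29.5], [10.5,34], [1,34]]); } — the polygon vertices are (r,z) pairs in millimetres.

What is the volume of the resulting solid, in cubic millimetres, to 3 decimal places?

Volume = 5210.894 mm³

Profile (r,z), 7 vertices: (0.5,9.5) (2,1) (16.5,2) (20,18.5) (14,29.5) (10.5,34) (1,34)
edge 0: (0.5,9.5)→(2,1)  cross = 0.5·1 − 2·9.5 = -18.5000; (r_i+r_j)·cross = 2.5·-18.5000 = -46.2500
edge 1: (2,1)→(16.5,2)  cross = 2·2 − 16.5·1 = -12.5000; (r_i+r_j)·cross = 18.5·-12.5000 = -231.2500
edge 2: (16.5,2)→(20,18.5)  cross = 16.5·18.5 − 20·2 = 265.2500; (r_i+r_j)·cross = 36.5·265.2500 = 9681.6250
edge 3: (20,18.5)→(14,29.5)  cross = 20·29.5 − 14·18.5 = 331.0000; (r_i+r_j)·cross = 34·331.0000 = 11254.0000
edge 4: (14,29.5)→(10.5,34)  cross = 14·34 − 10.5·29.5 = 166.2500; (r_i+r_j)·cross = 24.5·166.2500 = 4073.1250
edge 5: (10.5,34)→(1,34)  cross = 10.5·34 − 1·34 = 323.0000; (r_i+r_j)·cross = 11.5·323.0000 = 3714.5000
edge 6: (1,34)→(0.5,9.5)  cross = 1·9.5 − 0.5·34 = -7.5000; (r_i+r_j)·cross = 1.5·-7.5000 = -11.2500
Σcross = 1047.0000 → A = |Σcross|/2 = 523.5000 mm²
Σ(r_i+r_j)·cross = 28434.5000 → first moment M = |Σ|/6 = 4739.0833
R_c = M/A = 4739.0833/523.5000 = 9.0527 mm
θ = 63° = 1.099557 rad
V = θ·R_c·A = 1.099557·9.0527·523.5000 = 5210.894 mm³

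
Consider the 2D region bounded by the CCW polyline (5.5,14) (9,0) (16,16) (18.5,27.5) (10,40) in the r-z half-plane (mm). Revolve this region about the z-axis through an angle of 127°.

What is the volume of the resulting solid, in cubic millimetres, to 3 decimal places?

Volume = 6928.068 mm³

Profile (r,z), 5 vertices: (5.5,14) (9,0) (16,16) (18.5,27.5) (10,40)
edge 0: (5.5,14)→(9,0)  cross = 5.5·0 − 9·14 = -126.0000; (r_i+r_j)·cross = 14.5·-126.0000 = -1827.0000
edge 1: (9,0)→(16,16)  cross = 9·16 − 16·0 = 144.0000; (r_i+r_j)·cross = 25·144.0000 = 3600.0000
edge 2: (16,16)→(18.5,27.5)  cross = 16·27.5 − 18.5·16 = 144.0000; (r_i+r_j)·cross = 34.5·144.0000 = 4968.0000
edge 3: (18.5,27.5)→(10,40)  cross = 18.5·40 − 10·27.5 = 465.0000; (r_i+r_j)·cross = 28.5·465.0000 = 13252.5000
edge 4: (10,40)→(5.5,14)  cross = 10·14 − 5.5·40 = -80.0000; (r_i+r_j)·cross = 15.5·-80.0000 = -1240.0000
Σcross = 547.0000 → A = |Σcross|/2 = 273.5000 mm²
Σ(r_i+r_j)·cross = 18753.5000 → first moment M = |Σ|/6 = 3125.5833
R_c = M/A = 3125.5833/273.5000 = 11.4281 mm
θ = 127° = 2.216568 rad
V = θ·R_c·A = 2.216568·11.4281·273.5000 = 6928.068 mm³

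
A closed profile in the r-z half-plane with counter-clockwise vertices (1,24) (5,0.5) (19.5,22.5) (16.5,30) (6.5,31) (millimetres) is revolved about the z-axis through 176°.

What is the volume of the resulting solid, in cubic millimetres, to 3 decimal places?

Profile (r,z), 5 vertices: (1,24) (5,0.5) (19.5,22.5) (16.5,30) (6.5,31)
edge 0: (1,24)→(5,0.5)  cross = 1·0.5 − 5·24 = -119.5000; (r_i+r_j)·cross = 6·-119.5000 = -717.0000
edge 1: (5,0.5)→(19.5,22.5)  cross = 5·22.5 − 19.5·0.5 = 102.7500; (r_i+r_j)·cross = 24.5·102.7500 = 2517.3750
edge 2: (19.5,22.5)→(16.5,30)  cross = 19.5·30 − 16.5·22.5 = 213.7500; (r_i+r_j)·cross = 36·213.7500 = 7695.0000
edge 3: (16.5,30)→(6.5,31)  cross = 16.5·31 − 6.5·30 = 316.5000; (r_i+r_j)·cross = 23·316.5000 = 7279.5000
edge 4: (6.5,31)→(1,24)  cross = 6.5·24 − 1·31 = 125.0000; (r_i+r_j)·cross = 7.5·125.0000 = 937.5000
Σcross = 638.5000 → A = |Σcross|/2 = 319.2500 mm²
Σ(r_i+r_j)·cross = 17712.3750 → first moment M = |Σ|/6 = 2952.0625
R_c = M/A = 2952.0625/319.2500 = 9.2469 mm
θ = 176° = 3.071779 rad
V = θ·R_c·A = 3.071779·9.2469·319.2500 = 9068.085 mm³

Volume = 9068.085 mm³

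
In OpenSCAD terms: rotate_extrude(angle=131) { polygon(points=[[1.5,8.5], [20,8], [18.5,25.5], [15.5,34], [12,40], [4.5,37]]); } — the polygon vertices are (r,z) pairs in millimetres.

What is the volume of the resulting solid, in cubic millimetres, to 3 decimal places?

Volume = 10886.986 mm³

Profile (r,z), 6 vertices: (1.5,8.5) (20,8) (18.5,25.5) (15.5,34) (12,40) (4.5,37)
edge 0: (1.5,8.5)→(20,8)  cross = 1.5·8 − 20·8.5 = -158.0000; (r_i+r_j)·cross = 21.5·-158.0000 = -3397.0000
edge 1: (20,8)→(18.5,25.5)  cross = 20·25.5 − 18.5·8 = 362.0000; (r_i+r_j)·cross = 38.5·362.0000 = 13937.0000
edge 2: (18.5,25.5)→(15.5,34)  cross = 18.5·34 − 15.5·25.5 = 233.7500; (r_i+r_j)·cross = 34·233.7500 = 7947.5000
edge 3: (15.5,34)→(12,40)  cross = 15.5·40 − 12·34 = 212.0000; (r_i+r_j)·cross = 27.5·212.0000 = 5830.0000
edge 4: (12,40)→(4.5,37)  cross = 12·37 − 4.5·40 = 264.0000; (r_i+r_j)·cross = 16.5·264.0000 = 4356.0000
edge 5: (4.5,37)→(1.5,8.5)  cross = 4.5·8.5 − 1.5·37 = -17.2500; (r_i+r_j)·cross = 6·-17.2500 = -103.5000
Σcross = 896.5000 → A = |Σcross|/2 = 448.2500 mm²
Σ(r_i+r_j)·cross = 28570.0000 → first moment M = |Σ|/6 = 4761.6667
R_c = M/A = 4761.6667/448.2500 = 10.6228 mm
θ = 131° = 2.286381 rad
V = θ·R_c·A = 2.286381·10.6228·448.2500 = 10886.986 mm³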